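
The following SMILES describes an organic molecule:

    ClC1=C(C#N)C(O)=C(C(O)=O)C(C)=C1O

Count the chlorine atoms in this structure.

Scan the SMILES for Cl atoms (remember two-letter symbols like Cl and Br are single atoms).
Chlorine count: 1.

1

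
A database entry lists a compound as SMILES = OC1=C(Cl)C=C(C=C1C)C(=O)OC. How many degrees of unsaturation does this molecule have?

5

Molecular formula: C9H9ClO3.
DoU = (2C + 2 + N − H − X) / 2, where X is the halogen count and O/S are ignored.
    = (2·9 + 2 + 0 − 9 − 1) / 2 = 10 / 2 = 5.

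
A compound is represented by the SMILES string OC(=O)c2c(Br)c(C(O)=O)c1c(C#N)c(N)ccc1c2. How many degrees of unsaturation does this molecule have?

11

Molecular formula: C13H7BrN2O4.
DoU = (2C + 2 + N − H − X) / 2, where X is the halogen count and O/S are ignored.
    = (2·13 + 2 + 2 − 7 − 1) / 2 = 22 / 2 = 11.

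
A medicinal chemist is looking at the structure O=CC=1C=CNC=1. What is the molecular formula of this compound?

C5H5NO

Walk through each heavy atom and fill implicit hydrogens from standard valence (C 4, N 3, O 2, S 2, halogen 1):
  atom 1: O, bond orders sum to 2 (valence 2) → 0 H
  atom 2: C, bond orders sum to 3 (valence 4) → 1 H
  atom 3: C, bond orders sum to 4 (valence 4) → 0 H
  atom 4: C, bond orders sum to 3 (valence 4) → 1 H
  atom 5: C, bond orders sum to 3 (valence 4) → 1 H
  atom 6: N, bond orders sum to 2 (valence 3) → 1 H
  atom 7: C, bond orders sum to 3 (valence 4) → 1 H
Totals → C:5, H:5, N:1, O:1.
In Hill order: C5H5NO.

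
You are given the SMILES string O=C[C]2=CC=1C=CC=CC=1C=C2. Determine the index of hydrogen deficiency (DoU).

Degree of unsaturation = (number of rings) + (number of π bonds).
Ring closures in the SMILES: 2.
π bonds: 6 double bonds (each 1 DoU) → 6 DoU from unsaturation.
Total DoU = 2 + 6 = 8.

8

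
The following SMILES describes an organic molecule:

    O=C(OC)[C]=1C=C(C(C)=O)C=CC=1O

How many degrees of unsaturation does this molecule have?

Molecular formula: C10H10O4.
DoU = (2C + 2 + N − H − X) / 2, where X is the halogen count and O/S are ignored.
    = (2·10 + 2 + 0 − 10 − 0) / 2 = 12 / 2 = 6.

6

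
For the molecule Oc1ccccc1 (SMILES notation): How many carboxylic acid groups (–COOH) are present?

0

Scan the SMILES for the carboxylic acid motif — none present.
Groups that are present: 1 hydroxyl.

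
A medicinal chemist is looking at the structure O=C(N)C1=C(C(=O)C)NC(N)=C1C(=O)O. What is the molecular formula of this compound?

C8H9N3O4

Walk through each heavy atom and fill implicit hydrogens from standard valence (C 4, N 3, O 2, S 2, halogen 1):
  atom 1: O, bond orders sum to 2 (valence 2) → 0 H
  atom 2: C, bond orders sum to 4 (valence 4) → 0 H
  atom 3: N, bond orders sum to 1 (valence 3) → 2 H
  atom 4: C, bond orders sum to 4 (valence 4) → 0 H
  atom 5: C, bond orders sum to 4 (valence 4) → 0 H
  atom 6: C, bond orders sum to 4 (valence 4) → 0 H
  atom 7: O, bond orders sum to 2 (valence 2) → 0 H
  atom 8: C, bond orders sum to 1 (valence 4) → 3 H
  atom 9: N, bond orders sum to 2 (valence 3) → 1 H
  atom 10: C, bond orders sum to 4 (valence 4) → 0 H
  atom 11: N, bond orders sum to 1 (valence 3) → 2 H
  atom 12: C, bond orders sum to 4 (valence 4) → 0 H
  atom 13: C, bond orders sum to 4 (valence 4) → 0 H
  atom 14: O, bond orders sum to 2 (valence 2) → 0 H
  atom 15: O, bond orders sum to 1 (valence 2) → 1 H
Totals → C:8, H:9, N:3, O:4.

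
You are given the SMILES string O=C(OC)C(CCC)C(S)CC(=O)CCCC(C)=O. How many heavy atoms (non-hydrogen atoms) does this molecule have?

19

Every atom symbol written in the SMILES (organic subset) is one heavy atom; implicit H are not written.
Heavy atoms by element → C:14, O:4, S:1.
Total: 19.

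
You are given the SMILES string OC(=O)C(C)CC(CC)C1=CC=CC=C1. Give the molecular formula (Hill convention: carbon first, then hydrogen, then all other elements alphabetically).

C13H18O2

Walk through each heavy atom and fill implicit hydrogens from standard valence (C 4, N 3, O 2, S 2, halogen 1):
  atom 1: O, bond orders sum to 1 (valence 2) → 1 H
  atom 2: C, bond orders sum to 4 (valence 4) → 0 H
  atom 3: O, bond orders sum to 2 (valence 2) → 0 H
  atom 4: C, bond orders sum to 3 (valence 4) → 1 H
  atom 5: C, bond orders sum to 1 (valence 4) → 3 H
  atom 6: C, bond orders sum to 2 (valence 4) → 2 H
  atom 7: C, bond orders sum to 3 (valence 4) → 1 H
  atom 8: C, bond orders sum to 2 (valence 4) → 2 H
  atom 9: C, bond orders sum to 1 (valence 4) → 3 H
  atom 10: C, bond orders sum to 4 (valence 4) → 0 H
  atom 11: C, bond orders sum to 3 (valence 4) → 1 H
  atom 12: C, bond orders sum to 3 (valence 4) → 1 H
  atom 13: C, bond orders sum to 3 (valence 4) → 1 H
  atom 14: C, bond orders sum to 3 (valence 4) → 1 H
  atom 15: C, bond orders sum to 3 (valence 4) → 1 H
Totals → C:13, H:18, O:2.
In Hill order: C13H18O2.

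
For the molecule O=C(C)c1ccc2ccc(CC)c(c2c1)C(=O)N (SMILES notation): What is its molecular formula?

Walk through each heavy atom and fill implicit hydrogens from standard valence (C 4, N 3, O 2, S 2, halogen 1); for lowercase aromatic atoms, an aromatic c carries 1 H when it has two neighbours and 0 H with three, and aromatic n carries 0 H:
  atom 1: O, bond orders sum to 2 (valence 2) → 0 H
  atom 2: C, bond orders sum to 4 (valence 4) → 0 H
  atom 3: C, bond orders sum to 1 (valence 4) → 3 H
  atom 4: aromatic c, 3 neighbours → 0 H
  atom 5: aromatic c, 2 neighbours → 1 H
  atom 6: aromatic c, 2 neighbours → 1 H
  atom 7: aromatic c, 3 neighbours → 0 H
  atom 8: aromatic c, 2 neighbours → 1 H
  atom 9: aromatic c, 2 neighbours → 1 H
  atom 10: aromatic c, 3 neighbours → 0 H
  atom 11: C, bond orders sum to 2 (valence 4) → 2 H
  atom 12: C, bond orders sum to 1 (valence 4) → 3 H
  atom 13: aromatic c, 3 neighbours → 0 H
  atom 14: aromatic c, 3 neighbours → 0 H
  atom 15: aromatic c, 2 neighbours → 1 H
  atom 16: C, bond orders sum to 4 (valence 4) → 0 H
  atom 17: O, bond orders sum to 2 (valence 2) → 0 H
  atom 18: N, bond orders sum to 1 (valence 3) → 2 H
Totals → C:15, H:15, N:1, O:2.

C15H15NO2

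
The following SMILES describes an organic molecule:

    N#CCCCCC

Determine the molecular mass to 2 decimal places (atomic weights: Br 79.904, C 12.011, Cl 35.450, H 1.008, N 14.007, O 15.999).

97.16 g/mol

First, the molecular formula is C6H11N (counting implicit H from valence).
  C: 6 × 12.011 = 72.066
  H: 11 × 1.008 = 11.088
  N: 1 × 14.007 = 14.007
Sum: 6×12.011 + 11×1.008 + 1×14.007 = 97.161 → 97.16 g/mol.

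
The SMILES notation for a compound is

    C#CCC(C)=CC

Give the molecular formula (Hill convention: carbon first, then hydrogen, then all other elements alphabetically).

Walk through each heavy atom and fill implicit hydrogens from standard valence (C 4, N 3, O 2, S 2, halogen 1):
  atom 1: C, bond orders sum to 3 (valence 4) → 1 H
  atom 2: C, bond orders sum to 4 (valence 4) → 0 H
  atom 3: C, bond orders sum to 2 (valence 4) → 2 H
  atom 4: C, bond orders sum to 4 (valence 4) → 0 H
  atom 5: C, bond orders sum to 1 (valence 4) → 3 H
  atom 6: C, bond orders sum to 3 (valence 4) → 1 H
  atom 7: C, bond orders sum to 1 (valence 4) → 3 H
Totals → C:7, H:10.
In Hill order: C7H10.

C7H10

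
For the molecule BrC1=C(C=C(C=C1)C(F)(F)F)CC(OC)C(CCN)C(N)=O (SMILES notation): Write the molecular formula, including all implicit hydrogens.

C14H18BrF3N2O2

Walk through each heavy atom and fill implicit hydrogens from standard valence (C 4, N 3, O 2, S 2, halogen 1):
  atom 1: Br (halogen, monovalent) → 0 H
  atom 2: C, bond orders sum to 4 (valence 4) → 0 H
  atom 3: C, bond orders sum to 4 (valence 4) → 0 H
  atom 4: C, bond orders sum to 3 (valence 4) → 1 H
  atom 5: C, bond orders sum to 4 (valence 4) → 0 H
  atom 6: C, bond orders sum to 3 (valence 4) → 1 H
  atom 7: C, bond orders sum to 3 (valence 4) → 1 H
  atom 8: C, bond orders sum to 4 (valence 4) → 0 H
  atom 9: F (halogen, monovalent) → 0 H
  atom 10: F (halogen, monovalent) → 0 H
  atom 11: F (halogen, monovalent) → 0 H
  atom 12: C, bond orders sum to 2 (valence 4) → 2 H
  atom 13: C, bond orders sum to 3 (valence 4) → 1 H
  atom 14: O, bond orders sum to 2 (valence 2) → 0 H
  atom 15: C, bond orders sum to 1 (valence 4) → 3 H
  atom 16: C, bond orders sum to 3 (valence 4) → 1 H
  atom 17: C, bond orders sum to 2 (valence 4) → 2 H
  atom 18: C, bond orders sum to 2 (valence 4) → 2 H
  atom 19: N, bond orders sum to 1 (valence 3) → 2 H
  atom 20: C, bond orders sum to 4 (valence 4) → 0 H
  atom 21: N, bond orders sum to 1 (valence 3) → 2 H
  atom 22: O, bond orders sum to 2 (valence 2) → 0 H
Totals → C:14, H:18, Br:1, F:3, N:2, O:2.
In Hill order: C14H18BrF3N2O2.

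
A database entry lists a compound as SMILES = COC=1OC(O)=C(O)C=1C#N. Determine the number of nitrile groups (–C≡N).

The nitrile motif appears at heavy-atom position 10 in the SMILES.
Other groups present: 1 ether, 2 hydroxyl.
Nitrile count: 1.

1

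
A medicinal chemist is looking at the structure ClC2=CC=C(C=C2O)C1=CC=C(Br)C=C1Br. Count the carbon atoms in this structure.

Count every carbon token in the SMILES (each C, including those in ring-closure positions and inside branches).
Carbon count: 12.

12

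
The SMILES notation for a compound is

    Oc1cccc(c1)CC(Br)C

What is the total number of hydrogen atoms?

11

Walk through each heavy atom and fill implicit hydrogens from standard valence (C 4, N 3, O 2, S 2, halogen 1); for lowercase aromatic atoms, an aromatic c carries 1 H when it has two neighbours and 0 H with three, and aromatic n carries 0 H:
  atom 1: O, bond orders sum to 1 (valence 2) → 1 H
  atom 2: aromatic c, 3 neighbours → 0 H
  atom 3: aromatic c, 2 neighbours → 1 H
  atom 4: aromatic c, 2 neighbours → 1 H
  atom 5: aromatic c, 2 neighbours → 1 H
  atom 6: aromatic c, 3 neighbours → 0 H
  atom 7: aromatic c, 2 neighbours → 1 H
  atom 8: C, bond orders sum to 2 (valence 4) → 2 H
  atom 9: C, bond orders sum to 3 (valence 4) → 1 H
  atom 10: Br (halogen, monovalent) → 0 H
  atom 11: C, bond orders sum to 1 (valence 4) → 3 H
Total hydrogens: 11.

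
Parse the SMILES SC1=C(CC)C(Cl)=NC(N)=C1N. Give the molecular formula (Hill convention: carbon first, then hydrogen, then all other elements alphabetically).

Walk through each heavy atom and fill implicit hydrogens from standard valence (C 4, N 3, O 2, S 2, halogen 1):
  atom 1: S, bond orders sum to 1 (valence 2) → 1 H
  atom 2: C, bond orders sum to 4 (valence 4) → 0 H
  atom 3: C, bond orders sum to 4 (valence 4) → 0 H
  atom 4: C, bond orders sum to 2 (valence 4) → 2 H
  atom 5: C, bond orders sum to 1 (valence 4) → 3 H
  atom 6: C, bond orders sum to 4 (valence 4) → 0 H
  atom 7: Cl (halogen, monovalent) → 0 H
  atom 8: N, bond orders sum to 3 (valence 3) → 0 H
  atom 9: C, bond orders sum to 4 (valence 4) → 0 H
  atom 10: N, bond orders sum to 1 (valence 3) → 2 H
  atom 11: C, bond orders sum to 4 (valence 4) → 0 H
  atom 12: N, bond orders sum to 1 (valence 3) → 2 H
Totals → C:7, H:10, Cl:1, N:3, S:1.
In Hill order: C7H10ClN3S.

C7H10ClN3S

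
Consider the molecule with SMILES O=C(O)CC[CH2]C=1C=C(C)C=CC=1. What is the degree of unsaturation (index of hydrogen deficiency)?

Molecular formula: C11H14O2.
DoU = (2C + 2 + N − H − X) / 2, where X is the halogen count and O/S are ignored.
    = (2·11 + 2 + 0 − 14 − 0) / 2 = 10 / 2 = 5.

5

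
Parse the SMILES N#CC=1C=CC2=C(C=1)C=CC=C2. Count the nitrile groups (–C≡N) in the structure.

1

The nitrile motif appears at heavy-atom position 2 in the SMILES.
Nitrile count: 1.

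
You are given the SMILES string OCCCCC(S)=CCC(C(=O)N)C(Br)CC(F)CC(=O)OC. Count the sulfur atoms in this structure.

1

Scan the SMILES for S atoms (remember two-letter symbols like Cl and Br are single atoms).
Sulfur count: 1.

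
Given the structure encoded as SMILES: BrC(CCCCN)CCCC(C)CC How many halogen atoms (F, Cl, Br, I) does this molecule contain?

Halogen atoms appear at heavy-atom position 1 (1×Br).
Other groups present: 1 primary amine.
Halogen count: 1.

1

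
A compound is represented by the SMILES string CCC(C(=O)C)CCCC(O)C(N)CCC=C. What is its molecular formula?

C14H27NO2

Walk through each heavy atom and fill implicit hydrogens from standard valence (C 4, N 3, O 2, S 2, halogen 1):
  atom 1: C, bond orders sum to 1 (valence 4) → 3 H
  atom 2: C, bond orders sum to 2 (valence 4) → 2 H
  atom 3: C, bond orders sum to 3 (valence 4) → 1 H
  atom 4: C, bond orders sum to 4 (valence 4) → 0 H
  atom 5: O, bond orders sum to 2 (valence 2) → 0 H
  atom 6: C, bond orders sum to 1 (valence 4) → 3 H
  atom 7: C, bond orders sum to 2 (valence 4) → 2 H
  atom 8: C, bond orders sum to 2 (valence 4) → 2 H
  atom 9: C, bond orders sum to 2 (valence 4) → 2 H
  atom 10: C, bond orders sum to 3 (valence 4) → 1 H
  atom 11: O, bond orders sum to 1 (valence 2) → 1 H
  atom 12: C, bond orders sum to 3 (valence 4) → 1 H
  atom 13: N, bond orders sum to 1 (valence 3) → 2 H
  atom 14: C, bond orders sum to 2 (valence 4) → 2 H
  atom 15: C, bond orders sum to 2 (valence 4) → 2 H
  atom 16: C, bond orders sum to 3 (valence 4) → 1 H
  atom 17: C, bond orders sum to 2 (valence 4) → 2 H
Totals → C:14, H:27, N:1, O:2.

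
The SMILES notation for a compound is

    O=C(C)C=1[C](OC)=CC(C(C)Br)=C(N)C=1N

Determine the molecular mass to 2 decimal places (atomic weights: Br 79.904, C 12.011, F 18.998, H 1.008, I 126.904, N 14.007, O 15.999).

First, the molecular formula is C11H15BrN2O2 (counting implicit H from valence).
  Br: 1 × 79.904 = 79.904
  C: 11 × 12.011 = 132.121
  H: 15 × 1.008 = 15.120
  N: 2 × 14.007 = 28.014
  O: 2 × 15.999 = 31.998
Sum: 1×79.904 + 11×12.011 + 15×1.008 + 2×14.007 + 2×15.999 = 287.157 → 287.16 g/mol.

287.16 g/mol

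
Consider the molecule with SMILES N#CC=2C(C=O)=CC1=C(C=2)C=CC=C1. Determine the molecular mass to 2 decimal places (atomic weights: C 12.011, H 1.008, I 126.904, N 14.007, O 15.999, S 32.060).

181.19 g/mol

First, the molecular formula is C12H7NO (counting implicit H from valence).
  C: 12 × 12.011 = 144.132
  H: 7 × 1.008 = 7.056
  N: 1 × 14.007 = 14.007
  O: 1 × 15.999 = 15.999
Sum: 12×12.011 + 7×1.008 + 1×14.007 + 1×15.999 = 181.194 → 181.19 g/mol.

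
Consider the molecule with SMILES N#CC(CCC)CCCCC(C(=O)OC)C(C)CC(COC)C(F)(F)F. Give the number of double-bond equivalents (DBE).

Degree of unsaturation = (number of rings) + (number of π bonds).
Ring closures in the SMILES: 0.
π bonds: 1 double bond (each 1 DoU), 1 triple bond (each 2 DoU) → 3 DoU from unsaturation.
Total DoU = 0 + 3 = 3.

3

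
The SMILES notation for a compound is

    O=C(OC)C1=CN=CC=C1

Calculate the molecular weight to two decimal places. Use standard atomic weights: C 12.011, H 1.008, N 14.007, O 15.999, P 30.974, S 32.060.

137.14 g/mol

First, the molecular formula is C7H7NO2 (counting implicit H from valence).
  C: 7 × 12.011 = 84.077
  H: 7 × 1.008 = 7.056
  N: 1 × 14.007 = 14.007
  O: 2 × 15.999 = 31.998
Sum: 7×12.011 + 7×1.008 + 1×14.007 + 2×15.999 = 137.138 → 137.14 g/mol.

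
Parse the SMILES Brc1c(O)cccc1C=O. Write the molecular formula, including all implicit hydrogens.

Walk through each heavy atom and fill implicit hydrogens from standard valence (C 4, N 3, O 2, S 2, halogen 1); for lowercase aromatic atoms, an aromatic c carries 1 H when it has two neighbours and 0 H with three, and aromatic n carries 0 H:
  atom 1: Br (halogen, monovalent) → 0 H
  atom 2: aromatic c, 3 neighbours → 0 H
  atom 3: aromatic c, 3 neighbours → 0 H
  atom 4: O, bond orders sum to 1 (valence 2) → 1 H
  atom 5: aromatic c, 2 neighbours → 1 H
  atom 6: aromatic c, 2 neighbours → 1 H
  atom 7: aromatic c, 2 neighbours → 1 H
  atom 8: aromatic c, 3 neighbours → 0 H
  atom 9: C, bond orders sum to 3 (valence 4) → 1 H
  atom 10: O, bond orders sum to 2 (valence 2) → 0 H
Totals → C:7, H:5, Br:1, O:2.
In Hill order: C7H5BrO2.

C7H5BrO2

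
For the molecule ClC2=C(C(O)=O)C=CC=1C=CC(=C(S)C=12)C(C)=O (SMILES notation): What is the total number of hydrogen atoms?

9

Walk through each heavy atom and fill implicit hydrogens from standard valence (C 4, N 3, O 2, S 2, halogen 1):
  atom 1: Cl (halogen, monovalent) → 0 H
  atom 2: C, bond orders sum to 4 (valence 4) → 0 H
  atom 3: C, bond orders sum to 4 (valence 4) → 0 H
  atom 4: C, bond orders sum to 4 (valence 4) → 0 H
  atom 5: O, bond orders sum to 1 (valence 2) → 1 H
  atom 6: O, bond orders sum to 2 (valence 2) → 0 H
  atom 7: C, bond orders sum to 3 (valence 4) → 1 H
  atom 8: C, bond orders sum to 3 (valence 4) → 1 H
  atom 9: C, bond orders sum to 4 (valence 4) → 0 H
  atom 10: C, bond orders sum to 3 (valence 4) → 1 H
  atom 11: C, bond orders sum to 3 (valence 4) → 1 H
  atom 12: C, bond orders sum to 4 (valence 4) → 0 H
  atom 13: C, bond orders sum to 4 (valence 4) → 0 H
  atom 14: S, bond orders sum to 1 (valence 2) → 1 H
  atom 15: C, bond orders sum to 4 (valence 4) → 0 H
  atom 16: C, bond orders sum to 4 (valence 4) → 0 H
  atom 17: C, bond orders sum to 1 (valence 4) → 3 H
  atom 18: O, bond orders sum to 2 (valence 2) → 0 H
Total hydrogens: 9.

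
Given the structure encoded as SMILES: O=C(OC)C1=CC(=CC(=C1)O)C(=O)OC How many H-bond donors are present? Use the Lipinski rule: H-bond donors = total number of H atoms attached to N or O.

Donors: find every N or O and count the H atoms it carries.
  atom 1 (O): bond orders sum to 2 → 0 H
  atom 3 (O): bond orders sum to 2 → 0 H
  atom 11 (O): bond orders sum to 1 → 1 H
  atom 13 (O): bond orders sum to 2 → 0 H
  atom 14 (O): bond orders sum to 2 → 0 H
Lipinski HBD = 1.

1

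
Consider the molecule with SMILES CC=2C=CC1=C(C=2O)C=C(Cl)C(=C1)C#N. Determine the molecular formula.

Walk through each heavy atom and fill implicit hydrogens from standard valence (C 4, N 3, O 2, S 2, halogen 1):
  atom 1: C, bond orders sum to 1 (valence 4) → 3 H
  atom 2: C, bond orders sum to 4 (valence 4) → 0 H
  atom 3: C, bond orders sum to 3 (valence 4) → 1 H
  atom 4: C, bond orders sum to 3 (valence 4) → 1 H
  atom 5: C, bond orders sum to 4 (valence 4) → 0 H
  atom 6: C, bond orders sum to 4 (valence 4) → 0 H
  atom 7: C, bond orders sum to 4 (valence 4) → 0 H
  atom 8: O, bond orders sum to 1 (valence 2) → 1 H
  atom 9: C, bond orders sum to 3 (valence 4) → 1 H
  atom 10: C, bond orders sum to 4 (valence 4) → 0 H
  atom 11: Cl (halogen, monovalent) → 0 H
  atom 12: C, bond orders sum to 4 (valence 4) → 0 H
  atom 13: C, bond orders sum to 3 (valence 4) → 1 H
  atom 14: C, bond orders sum to 4 (valence 4) → 0 H
  atom 15: N, bond orders sum to 3 (valence 3) → 0 H
Totals → C:12, H:8, Cl:1, N:1, O:1.

C12H8ClNO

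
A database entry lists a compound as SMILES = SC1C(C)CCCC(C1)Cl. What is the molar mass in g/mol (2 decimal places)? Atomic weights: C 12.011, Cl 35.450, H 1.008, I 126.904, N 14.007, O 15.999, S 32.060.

178.72 g/mol

First, the molecular formula is C8H15ClS (counting implicit H from valence).
  C: 8 × 12.011 = 96.088
  Cl: 1 × 35.450 = 35.450
  H: 15 × 1.008 = 15.120
  S: 1 × 32.060 = 32.060
Sum: 8×12.011 + 1×35.450 + 15×1.008 + 1×32.060 = 178.718 → 178.72 g/mol.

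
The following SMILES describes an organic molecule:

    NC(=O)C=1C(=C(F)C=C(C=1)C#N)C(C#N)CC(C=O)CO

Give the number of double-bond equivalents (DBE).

Degree of unsaturation = (number of rings) + (number of π bonds).
Ring closures in the SMILES: 1.
π bonds: 5 double bonds (each 1 DoU), 2 triple bonds (each 2 DoU) → 9 DoU from unsaturation.
Total DoU = 1 + 9 = 10.

10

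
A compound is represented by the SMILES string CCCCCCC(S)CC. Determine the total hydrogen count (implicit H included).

20

Walk through each heavy atom and fill implicit hydrogens from standard valence (C 4, N 3, O 2, S 2, halogen 1):
  atom 1: C, bond orders sum to 1 (valence 4) → 3 H
  atom 2: C, bond orders sum to 2 (valence 4) → 2 H
  atom 3: C, bond orders sum to 2 (valence 4) → 2 H
  atom 4: C, bond orders sum to 2 (valence 4) → 2 H
  atom 5: C, bond orders sum to 2 (valence 4) → 2 H
  atom 6: C, bond orders sum to 2 (valence 4) → 2 H
  atom 7: C, bond orders sum to 3 (valence 4) → 1 H
  atom 8: S, bond orders sum to 1 (valence 2) → 1 H
  atom 9: C, bond orders sum to 2 (valence 4) → 2 H
  atom 10: C, bond orders sum to 1 (valence 4) → 3 H
Total hydrogens: 20.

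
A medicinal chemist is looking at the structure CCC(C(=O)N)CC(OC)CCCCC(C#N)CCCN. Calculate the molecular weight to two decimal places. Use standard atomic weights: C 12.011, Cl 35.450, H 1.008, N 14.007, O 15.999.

First, the molecular formula is C16H31N3O2 (counting implicit H from valence).
  C: 16 × 12.011 = 192.176
  H: 31 × 1.008 = 31.248
  N: 3 × 14.007 = 42.021
  O: 2 × 15.999 = 31.998
Sum: 16×12.011 + 31×1.008 + 3×14.007 + 2×15.999 = 297.443 → 297.44 g/mol.

297.44 g/mol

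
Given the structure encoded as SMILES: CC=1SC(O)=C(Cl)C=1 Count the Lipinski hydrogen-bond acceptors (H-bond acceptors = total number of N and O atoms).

N atoms: 0; O atoms: 1.
Lipinski HBA = 0 + 1 = 1.

1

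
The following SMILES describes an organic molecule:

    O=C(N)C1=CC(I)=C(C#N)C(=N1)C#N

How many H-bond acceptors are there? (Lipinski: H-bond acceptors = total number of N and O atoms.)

N atoms: 4; O atoms: 1.
Lipinski HBA = 4 + 1 = 5.

5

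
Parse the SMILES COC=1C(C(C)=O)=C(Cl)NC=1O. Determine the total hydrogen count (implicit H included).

8

Walk through each heavy atom and fill implicit hydrogens from standard valence (C 4, N 3, O 2, S 2, halogen 1):
  atom 1: C, bond orders sum to 1 (valence 4) → 3 H
  atom 2: O, bond orders sum to 2 (valence 2) → 0 H
  atom 3: C, bond orders sum to 4 (valence 4) → 0 H
  atom 4: C, bond orders sum to 4 (valence 4) → 0 H
  atom 5: C, bond orders sum to 4 (valence 4) → 0 H
  atom 6: C, bond orders sum to 1 (valence 4) → 3 H
  atom 7: O, bond orders sum to 2 (valence 2) → 0 H
  atom 8: C, bond orders sum to 4 (valence 4) → 0 H
  atom 9: Cl (halogen, monovalent) → 0 H
  atom 10: N, bond orders sum to 2 (valence 3) → 1 H
  atom 11: C, bond orders sum to 4 (valence 4) → 0 H
  atom 12: O, bond orders sum to 1 (valence 2) → 1 H
Total hydrogens: 8.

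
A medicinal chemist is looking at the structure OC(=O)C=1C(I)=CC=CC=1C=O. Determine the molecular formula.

Walk through each heavy atom and fill implicit hydrogens from standard valence (C 4, N 3, O 2, S 2, halogen 1):
  atom 1: O, bond orders sum to 1 (valence 2) → 1 H
  atom 2: C, bond orders sum to 4 (valence 4) → 0 H
  atom 3: O, bond orders sum to 2 (valence 2) → 0 H
  atom 4: C, bond orders sum to 4 (valence 4) → 0 H
  atom 5: C, bond orders sum to 4 (valence 4) → 0 H
  atom 6: I (halogen, monovalent) → 0 H
  atom 7: C, bond orders sum to 3 (valence 4) → 1 H
  atom 8: C, bond orders sum to 3 (valence 4) → 1 H
  atom 9: C, bond orders sum to 3 (valence 4) → 1 H
  atom 10: C, bond orders sum to 4 (valence 4) → 0 H
  atom 11: C, bond orders sum to 3 (valence 4) → 1 H
  atom 12: O, bond orders sum to 2 (valence 2) → 0 H
Totals → C:8, H:5, I:1, O:3.

C8H5IO3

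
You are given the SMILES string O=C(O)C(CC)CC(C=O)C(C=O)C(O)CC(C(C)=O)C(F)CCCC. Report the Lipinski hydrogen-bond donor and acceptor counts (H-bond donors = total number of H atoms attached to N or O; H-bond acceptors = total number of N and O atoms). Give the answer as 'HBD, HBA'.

Donors: find every N or O and count the H atoms it carries.
  atom 1 (O): bond orders sum to 2 → 0 H
  atom 3 (O): bond orders sum to 1 → 1 H
  atom 10 (O): bond orders sum to 2 → 0 H
  atom 13 (O): bond orders sum to 2 → 0 H
  atom 15 (O): bond orders sum to 1 → 1 H
  atom 20 (O): bond orders sum to 2 → 0 H
Lipinski HBD = 2.
Acceptors: N atoms = 0, O atoms = 6 → HBA = 6.

2, 6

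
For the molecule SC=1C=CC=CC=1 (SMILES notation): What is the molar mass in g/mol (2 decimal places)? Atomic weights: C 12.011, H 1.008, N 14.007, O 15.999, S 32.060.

110.17 g/mol

First, the molecular formula is C6H6S (counting implicit H from valence).
  C: 6 × 12.011 = 72.066
  H: 6 × 1.008 = 6.048
  S: 1 × 32.060 = 32.060
Sum: 6×12.011 + 6×1.008 + 1×32.060 = 110.174 → 110.17 g/mol.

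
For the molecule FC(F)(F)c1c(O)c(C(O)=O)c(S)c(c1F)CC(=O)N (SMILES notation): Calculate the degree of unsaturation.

6

Molecular formula: C10H7F4NO4S.
DoU = (2C + 2 + N − H − X) / 2, where X is the halogen count and O/S are ignored.
    = (2·10 + 2 + 1 − 7 − 4) / 2 = 12 / 2 = 6.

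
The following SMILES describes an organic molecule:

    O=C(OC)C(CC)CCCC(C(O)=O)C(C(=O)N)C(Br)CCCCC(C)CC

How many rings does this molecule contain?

0

In SMILES, each pair of matching ring-closure digits denotes one ring-closing bond; the number of such bonds equals the number of independent rings.
Ring-closure bonds here: 0.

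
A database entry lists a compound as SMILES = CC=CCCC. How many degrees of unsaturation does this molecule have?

1

Degree of unsaturation = (number of rings) + (number of π bonds).
Ring closures in the SMILES: 0.
π bonds: 1 double bond (each 1 DoU) → 1 DoU from unsaturation.
Total DoU = 0 + 1 = 1.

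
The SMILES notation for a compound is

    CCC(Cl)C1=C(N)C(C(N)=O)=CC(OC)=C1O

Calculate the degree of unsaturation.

5

Molecular formula: C11H15ClN2O3.
DoU = (2C + 2 + N − H − X) / 2, where X is the halogen count and O/S are ignored.
    = (2·11 + 2 + 2 − 15 − 1) / 2 = 10 / 2 = 5.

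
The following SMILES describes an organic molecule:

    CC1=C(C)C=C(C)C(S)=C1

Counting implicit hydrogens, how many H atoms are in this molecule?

12

Walk through each heavy atom and fill implicit hydrogens from standard valence (C 4, N 3, O 2, S 2, halogen 1):
  atom 1: C, bond orders sum to 1 (valence 4) → 3 H
  atom 2: C, bond orders sum to 4 (valence 4) → 0 H
  atom 3: C, bond orders sum to 4 (valence 4) → 0 H
  atom 4: C, bond orders sum to 1 (valence 4) → 3 H
  atom 5: C, bond orders sum to 3 (valence 4) → 1 H
  atom 6: C, bond orders sum to 4 (valence 4) → 0 H
  atom 7: C, bond orders sum to 1 (valence 4) → 3 H
  atom 8: C, bond orders sum to 4 (valence 4) → 0 H
  atom 9: S, bond orders sum to 1 (valence 2) → 1 H
  atom 10: C, bond orders sum to 3 (valence 4) → 1 H
Total hydrogens: 12.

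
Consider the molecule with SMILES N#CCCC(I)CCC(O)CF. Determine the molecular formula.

Walk through each heavy atom and fill implicit hydrogens from standard valence (C 4, N 3, O 2, S 2, halogen 1):
  atom 1: N, bond orders sum to 3 (valence 3) → 0 H
  atom 2: C, bond orders sum to 4 (valence 4) → 0 H
  atom 3: C, bond orders sum to 2 (valence 4) → 2 H
  atom 4: C, bond orders sum to 2 (valence 4) → 2 H
  atom 5: C, bond orders sum to 3 (valence 4) → 1 H
  atom 6: I (halogen, monovalent) → 0 H
  atom 7: C, bond orders sum to 2 (valence 4) → 2 H
  atom 8: C, bond orders sum to 2 (valence 4) → 2 H
  atom 9: C, bond orders sum to 3 (valence 4) → 1 H
  atom 10: O, bond orders sum to 1 (valence 2) → 1 H
  atom 11: C, bond orders sum to 2 (valence 4) → 2 H
  atom 12: F (halogen, monovalent) → 0 H
Totals → C:8, H:13, F:1, I:1, N:1, O:1.
In Hill order: C8H13FINO.

C8H13FINO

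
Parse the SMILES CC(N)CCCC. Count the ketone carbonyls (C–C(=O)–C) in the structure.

Scan the SMILES for the ketone motif — none present.
Groups that are present: 1 primary amine.

0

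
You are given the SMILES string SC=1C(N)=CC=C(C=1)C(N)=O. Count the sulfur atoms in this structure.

Scan the SMILES for S atoms (remember two-letter symbols like Cl and Br are single atoms).
Sulfur count: 1.

1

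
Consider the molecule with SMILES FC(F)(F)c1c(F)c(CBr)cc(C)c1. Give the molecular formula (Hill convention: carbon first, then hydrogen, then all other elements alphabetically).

Walk through each heavy atom and fill implicit hydrogens from standard valence (C 4, N 3, O 2, S 2, halogen 1); for lowercase aromatic atoms, an aromatic c carries 1 H when it has two neighbours and 0 H with three, and aromatic n carries 0 H:
  atom 1: F (halogen, monovalent) → 0 H
  atom 2: C, bond orders sum to 4 (valence 4) → 0 H
  atom 3: F (halogen, monovalent) → 0 H
  atom 4: F (halogen, monovalent) → 0 H
  atom 5: aromatic c, 3 neighbours → 0 H
  atom 6: aromatic c, 3 neighbours → 0 H
  atom 7: F (halogen, monovalent) → 0 H
  atom 8: aromatic c, 3 neighbours → 0 H
  atom 9: C, bond orders sum to 2 (valence 4) → 2 H
  atom 10: Br (halogen, monovalent) → 0 H
  atom 11: aromatic c, 2 neighbours → 1 H
  atom 12: aromatic c, 3 neighbours → 0 H
  atom 13: C, bond orders sum to 1 (valence 4) → 3 H
  atom 14: aromatic c, 2 neighbours → 1 H
Totals → C:9, H:7, Br:1, F:4.
In Hill order: C9H7BrF4.

C9H7BrF4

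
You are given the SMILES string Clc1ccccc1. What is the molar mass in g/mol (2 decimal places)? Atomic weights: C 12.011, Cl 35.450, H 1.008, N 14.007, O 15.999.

First, the molecular formula is C6H5Cl (counting implicit H from valence).
  C: 6 × 12.011 = 72.066
  Cl: 1 × 35.450 = 35.450
  H: 5 × 1.008 = 5.040
Sum: 6×12.011 + 1×35.450 + 5×1.008 = 112.556 → 112.56 g/mol.

112.56 g/mol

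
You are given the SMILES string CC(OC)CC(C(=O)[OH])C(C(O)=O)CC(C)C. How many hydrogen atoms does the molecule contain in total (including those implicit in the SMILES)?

Walk through each heavy atom and fill implicit hydrogens from standard valence (C 4, N 3, O 2, S 2, halogen 1):
  atom 1: C, bond orders sum to 1 (valence 4) → 3 H
  atom 2: C, bond orders sum to 3 (valence 4) → 1 H
  atom 3: O, bond orders sum to 2 (valence 2) → 0 H
  atom 4: C, bond orders sum to 1 (valence 4) → 3 H
  atom 5: C, bond orders sum to 2 (valence 4) → 2 H
  atom 6: C, bond orders sum to 3 (valence 4) → 1 H
  atom 7: C, bond orders sum to 4 (valence 4) → 0 H
  atom 8: O, bond orders sum to 2 (valence 2) → 0 H
  atom 9: O with explicit H count 1
  atom 10: C, bond orders sum to 3 (valence 4) → 1 H
  atom 11: C, bond orders sum to 4 (valence 4) → 0 H
  atom 12: O, bond orders sum to 1 (valence 2) → 1 H
  atom 13: O, bond orders sum to 2 (valence 2) → 0 H
  atom 14: C, bond orders sum to 2 (valence 4) → 2 H
  atom 15: C, bond orders sum to 3 (valence 4) → 1 H
  atom 16: C, bond orders sum to 1 (valence 4) → 3 H
  atom 17: C, bond orders sum to 1 (valence 4) → 3 H
Total hydrogens: 22.

22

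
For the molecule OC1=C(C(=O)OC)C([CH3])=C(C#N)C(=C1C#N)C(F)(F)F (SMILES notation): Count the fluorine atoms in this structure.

Scan the SMILES for F atoms (remember two-letter symbols like Cl and Br are single atoms).
Fluorine count: 3.

3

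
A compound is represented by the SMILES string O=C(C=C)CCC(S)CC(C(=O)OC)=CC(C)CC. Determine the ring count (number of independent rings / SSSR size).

In SMILES, each pair of matching ring-closure digits denotes one ring-closing bond; the number of such bonds equals the number of independent rings.
Ring-closure bonds here: 0.

0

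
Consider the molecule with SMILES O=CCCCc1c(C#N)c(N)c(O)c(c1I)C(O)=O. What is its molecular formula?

C12H11IN2O4

Walk through each heavy atom and fill implicit hydrogens from standard valence (C 4, N 3, O 2, S 2, halogen 1); for lowercase aromatic atoms, an aromatic c carries 1 H when it has two neighbours and 0 H with three, and aromatic n carries 0 H:
  atom 1: O, bond orders sum to 2 (valence 2) → 0 H
  atom 2: C, bond orders sum to 3 (valence 4) → 1 H
  atom 3: C, bond orders sum to 2 (valence 4) → 2 H
  atom 4: C, bond orders sum to 2 (valence 4) → 2 H
  atom 5: C, bond orders sum to 2 (valence 4) → 2 H
  atom 6: aromatic c, 3 neighbours → 0 H
  atom 7: aromatic c, 3 neighbours → 0 H
  atom 8: C, bond orders sum to 4 (valence 4) → 0 H
  atom 9: N, bond orders sum to 3 (valence 3) → 0 H
  atom 10: aromatic c, 3 neighbours → 0 H
  atom 11: N, bond orders sum to 1 (valence 3) → 2 H
  atom 12: aromatic c, 3 neighbours → 0 H
  atom 13: O, bond orders sum to 1 (valence 2) → 1 H
  atom 14: aromatic c, 3 neighbours → 0 H
  atom 15: aromatic c, 3 neighbours → 0 H
  atom 16: I (halogen, monovalent) → 0 H
  atom 17: C, bond orders sum to 4 (valence 4) → 0 H
  atom 18: O, bond orders sum to 1 (valence 2) → 1 H
  atom 19: O, bond orders sum to 2 (valence 2) → 0 H
Totals → C:12, H:11, I:1, N:2, O:4.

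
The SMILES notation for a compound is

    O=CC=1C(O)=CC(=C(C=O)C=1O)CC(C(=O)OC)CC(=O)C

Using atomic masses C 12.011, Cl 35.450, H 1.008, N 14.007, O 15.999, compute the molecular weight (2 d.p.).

308.29 g/mol

First, the molecular formula is C15H16O7 (counting implicit H from valence).
  C: 15 × 12.011 = 180.165
  H: 16 × 1.008 = 16.128
  O: 7 × 15.999 = 111.993
Sum: 15×12.011 + 16×1.008 + 7×15.999 = 308.286 → 308.29 g/mol.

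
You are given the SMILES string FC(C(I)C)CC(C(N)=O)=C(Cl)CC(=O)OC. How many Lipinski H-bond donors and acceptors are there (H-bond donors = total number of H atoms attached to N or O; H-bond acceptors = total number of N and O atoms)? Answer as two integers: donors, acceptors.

Donors: find every N or O and count the H atoms it carries.
  atom 9 (N): bond orders sum to 1 → 2 H
  atom 10 (O): bond orders sum to 2 → 0 H
  atom 15 (O): bond orders sum to 2 → 0 H
  atom 16 (O): bond orders sum to 2 → 0 H
Lipinski HBD = 2.
Acceptors: N atoms = 1, O atoms = 3 → HBA = 4.

2, 4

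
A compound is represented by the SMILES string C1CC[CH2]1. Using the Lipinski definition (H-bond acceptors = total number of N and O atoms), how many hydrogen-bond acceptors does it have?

0

N atoms: 0; O atoms: 0.
Lipinski HBA = 0 + 0 = 0.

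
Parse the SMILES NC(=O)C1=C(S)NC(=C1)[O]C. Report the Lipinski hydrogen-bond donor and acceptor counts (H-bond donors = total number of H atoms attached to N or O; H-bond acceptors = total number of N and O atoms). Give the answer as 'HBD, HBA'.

Donors: find every N or O and count the H atoms it carries.
  atom 1 (N): bond orders sum to 1 → 2 H
  atom 3 (O): bond orders sum to 2 → 0 H
  atom 7 (N): bond orders sum to 2 → 1 H
  atom 10 (O): bond orders sum to 2 → 0 H
Lipinski HBD = 3.
Acceptors: N atoms = 2, O atoms = 2 → HBA = 4.

3, 4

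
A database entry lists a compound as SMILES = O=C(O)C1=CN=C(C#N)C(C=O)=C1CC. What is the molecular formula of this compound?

C10H8N2O3

Walk through each heavy atom and fill implicit hydrogens from standard valence (C 4, N 3, O 2, S 2, halogen 1):
  atom 1: O, bond orders sum to 2 (valence 2) → 0 H
  atom 2: C, bond orders sum to 4 (valence 4) → 0 H
  atom 3: O, bond orders sum to 1 (valence 2) → 1 H
  atom 4: C, bond orders sum to 4 (valence 4) → 0 H
  atom 5: C, bond orders sum to 3 (valence 4) → 1 H
  atom 6: N, bond orders sum to 3 (valence 3) → 0 H
  atom 7: C, bond orders sum to 4 (valence 4) → 0 H
  atom 8: C, bond orders sum to 4 (valence 4) → 0 H
  atom 9: N, bond orders sum to 3 (valence 3) → 0 H
  atom 10: C, bond orders sum to 4 (valence 4) → 0 H
  atom 11: C, bond orders sum to 3 (valence 4) → 1 H
  atom 12: O, bond orders sum to 2 (valence 2) → 0 H
  atom 13: C, bond orders sum to 4 (valence 4) → 0 H
  atom 14: C, bond orders sum to 2 (valence 4) → 2 H
  atom 15: C, bond orders sum to 1 (valence 4) → 3 H
Totals → C:10, H:8, N:2, O:3.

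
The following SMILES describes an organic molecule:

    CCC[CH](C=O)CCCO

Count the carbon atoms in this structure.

8

Count every carbon token in the SMILES (each C, including those in ring-closure positions and inside branches).
Carbon count: 8.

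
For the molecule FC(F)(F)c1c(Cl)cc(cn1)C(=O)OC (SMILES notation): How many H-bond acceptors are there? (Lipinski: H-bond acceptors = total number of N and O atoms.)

N atoms: 1; O atoms: 2.
Lipinski HBA = 1 + 2 = 3.

3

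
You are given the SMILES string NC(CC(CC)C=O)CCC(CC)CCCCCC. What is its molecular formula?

C17H35NO

Walk through each heavy atom and fill implicit hydrogens from standard valence (C 4, N 3, O 2, S 2, halogen 1):
  atom 1: N, bond orders sum to 1 (valence 3) → 2 H
  atom 2: C, bond orders sum to 3 (valence 4) → 1 H
  atom 3: C, bond orders sum to 2 (valence 4) → 2 H
  atom 4: C, bond orders sum to 3 (valence 4) → 1 H
  atom 5: C, bond orders sum to 2 (valence 4) → 2 H
  atom 6: C, bond orders sum to 1 (valence 4) → 3 H
  atom 7: C, bond orders sum to 3 (valence 4) → 1 H
  atom 8: O, bond orders sum to 2 (valence 2) → 0 H
  atom 9: C, bond orders sum to 2 (valence 4) → 2 H
  atom 10: C, bond orders sum to 2 (valence 4) → 2 H
  atom 11: C, bond orders sum to 3 (valence 4) → 1 H
  atom 12: C, bond orders sum to 2 (valence 4) → 2 H
  atom 13: C, bond orders sum to 1 (valence 4) → 3 H
  atom 14: C, bond orders sum to 2 (valence 4) → 2 H
  atom 15: C, bond orders sum to 2 (valence 4) → 2 H
  atom 16: C, bond orders sum to 2 (valence 4) → 2 H
  atom 17: C, bond orders sum to 2 (valence 4) → 2 H
  atom 18: C, bond orders sum to 2 (valence 4) → 2 H
  atom 19: C, bond orders sum to 1 (valence 4) → 3 H
Totals → C:17, H:35, N:1, O:1.
In Hill order: C17H35NO.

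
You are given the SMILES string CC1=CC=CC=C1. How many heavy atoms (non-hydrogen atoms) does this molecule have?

7

Every atom symbol written in the SMILES (organic subset) is one heavy atom; implicit H are not written.
Heavy atoms by element → C:7.
Total: 7.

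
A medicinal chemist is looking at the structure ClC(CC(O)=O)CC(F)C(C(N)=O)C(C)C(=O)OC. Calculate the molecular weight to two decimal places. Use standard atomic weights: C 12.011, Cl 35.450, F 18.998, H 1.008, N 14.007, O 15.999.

First, the molecular formula is C11H17ClFNO5 (counting implicit H from valence).
  C: 11 × 12.011 = 132.121
  Cl: 1 × 35.450 = 35.450
  F: 1 × 18.998 = 18.998
  H: 17 × 1.008 = 17.136
  N: 1 × 14.007 = 14.007
  O: 5 × 15.999 = 79.995
Sum: 11×12.011 + 1×35.450 + 1×18.998 + 17×1.008 + 1×14.007 + 5×15.999 = 297.707 → 297.71 g/mol.

297.71 g/mol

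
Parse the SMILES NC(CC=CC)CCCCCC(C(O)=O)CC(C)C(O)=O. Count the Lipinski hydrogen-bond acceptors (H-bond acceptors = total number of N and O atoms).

N atoms: 1; O atoms: 4.
Lipinski HBA = 1 + 4 = 5.

5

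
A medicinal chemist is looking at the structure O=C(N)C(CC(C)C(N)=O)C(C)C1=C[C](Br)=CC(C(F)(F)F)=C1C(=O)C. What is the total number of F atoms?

Scan the SMILES for F atoms (remember two-letter symbols like Cl and Br are single atoms).
Fluorine count: 3.

3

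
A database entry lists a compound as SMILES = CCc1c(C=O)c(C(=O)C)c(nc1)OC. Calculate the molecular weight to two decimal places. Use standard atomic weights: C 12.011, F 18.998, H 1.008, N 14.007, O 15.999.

First, the molecular formula is C11H13NO3 (counting implicit H from valence).
  C: 11 × 12.011 = 132.121
  H: 13 × 1.008 = 13.104
  N: 1 × 14.007 = 14.007
  O: 3 × 15.999 = 47.997
Sum: 11×12.011 + 13×1.008 + 1×14.007 + 3×15.999 = 207.229 → 207.23 g/mol.

207.23 g/mol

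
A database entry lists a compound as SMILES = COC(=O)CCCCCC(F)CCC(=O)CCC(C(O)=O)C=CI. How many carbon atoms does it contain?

Count every carbon token in the SMILES (each C, including those in ring-closure positions and inside branches).
Carbon count: 17.

17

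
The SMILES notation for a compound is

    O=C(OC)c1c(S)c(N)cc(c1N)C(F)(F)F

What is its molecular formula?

C9H9F3N2O2S

Walk through each heavy atom and fill implicit hydrogens from standard valence (C 4, N 3, O 2, S 2, halogen 1); for lowercase aromatic atoms, an aromatic c carries 1 H when it has two neighbours and 0 H with three, and aromatic n carries 0 H:
  atom 1: O, bond orders sum to 2 (valence 2) → 0 H
  atom 2: C, bond orders sum to 4 (valence 4) → 0 H
  atom 3: O, bond orders sum to 2 (valence 2) → 0 H
  atom 4: C, bond orders sum to 1 (valence 4) → 3 H
  atom 5: aromatic c, 3 neighbours → 0 H
  atom 6: aromatic c, 3 neighbours → 0 H
  atom 7: S, bond orders sum to 1 (valence 2) → 1 H
  atom 8: aromatic c, 3 neighbours → 0 H
  atom 9: N, bond orders sum to 1 (valence 3) → 2 H
  atom 10: aromatic c, 2 neighbours → 1 H
  atom 11: aromatic c, 3 neighbours → 0 H
  atom 12: aromatic c, 3 neighbours → 0 H
  atom 13: N, bond orders sum to 1 (valence 3) → 2 H
  atom 14: C, bond orders sum to 4 (valence 4) → 0 H
  atom 15: F (halogen, monovalent) → 0 H
  atom 16: F (halogen, monovalent) → 0 H
  atom 17: F (halogen, monovalent) → 0 H
Totals → C:9, H:9, F:3, N:2, O:2, S:1.
In Hill order: C9H9F3N2O2S.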